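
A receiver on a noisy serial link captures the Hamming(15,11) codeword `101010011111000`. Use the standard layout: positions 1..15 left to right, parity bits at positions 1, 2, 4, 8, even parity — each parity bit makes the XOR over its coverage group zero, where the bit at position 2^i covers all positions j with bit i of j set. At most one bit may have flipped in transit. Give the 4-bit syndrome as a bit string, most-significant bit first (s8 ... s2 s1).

1011

s1: b1⊕b3⊕b5⊕b7⊕b9⊕b11⊕b13⊕b15 = 1⊕1⊕1⊕0⊕1⊕1⊕0⊕0 = 1
s2: b2⊕b3⊕b6⊕b7⊕b10⊕b11⊕b14⊕b15 = 0⊕1⊕0⊕0⊕1⊕1⊕0⊕0 = 1
s4: b4⊕b5⊕b6⊕b7⊕b12⊕b13⊕b14⊕b15 = 0⊕1⊕0⊕0⊕1⊕0⊕0⊕0 = 0
s8: b8⊕b9⊕b10⊕b11⊕b12⊕b13⊕b14⊕b15 = 1⊕1⊕1⊕1⊕1⊕0⊕0⊕0 = 1
Syndrome (s8...s1) = 1011 → position 11.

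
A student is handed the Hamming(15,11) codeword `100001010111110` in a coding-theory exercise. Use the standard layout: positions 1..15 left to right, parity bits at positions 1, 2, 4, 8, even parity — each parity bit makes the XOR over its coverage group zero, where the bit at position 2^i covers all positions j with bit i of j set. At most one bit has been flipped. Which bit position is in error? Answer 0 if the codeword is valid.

s1: b1⊕b3⊕b5⊕b7⊕b9⊕b11⊕b13⊕b15 = 1⊕0⊕0⊕0⊕0⊕1⊕1⊕0 = 1
s2: b2⊕b3⊕b6⊕b7⊕b10⊕b11⊕b14⊕b15 = 0⊕0⊕1⊕0⊕1⊕1⊕1⊕0 = 0
s4: b4⊕b5⊕b6⊕b7⊕b12⊕b13⊕b14⊕b15 = 0⊕0⊕1⊕0⊕1⊕1⊕1⊕0 = 0
s8: b8⊕b9⊕b10⊕b11⊕b12⊕b13⊕b14⊕b15 = 1⊕0⊕1⊕1⊕1⊕1⊕1⊕0 = 0
Syndrome (s8...s1) = 0001 → position 1.

1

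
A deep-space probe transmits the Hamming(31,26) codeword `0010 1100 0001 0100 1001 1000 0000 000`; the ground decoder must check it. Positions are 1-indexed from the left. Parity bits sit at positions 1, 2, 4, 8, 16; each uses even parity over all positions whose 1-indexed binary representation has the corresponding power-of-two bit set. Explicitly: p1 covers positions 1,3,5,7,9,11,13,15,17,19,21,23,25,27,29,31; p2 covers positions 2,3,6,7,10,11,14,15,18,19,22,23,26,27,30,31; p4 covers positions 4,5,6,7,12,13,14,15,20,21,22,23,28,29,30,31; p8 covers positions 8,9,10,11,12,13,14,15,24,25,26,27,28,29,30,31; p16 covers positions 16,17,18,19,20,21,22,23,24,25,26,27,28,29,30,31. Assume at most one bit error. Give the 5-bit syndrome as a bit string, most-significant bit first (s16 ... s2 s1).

s1: b1⊕b3⊕b5⊕b7⊕b9⊕b11⊕b13⊕b15⊕b17⊕b19⊕b21⊕b23⊕b25⊕b27⊕b29⊕b31 = 0⊕1⊕1⊕0⊕0⊕0⊕0⊕0⊕1⊕0⊕1⊕0⊕0⊕0⊕0⊕0 = 0
s2: b2⊕b3⊕b6⊕b7⊕b10⊕b11⊕b14⊕b15⊕b18⊕b19⊕b22⊕b23⊕b26⊕b27⊕b30⊕b31 = 0⊕1⊕1⊕0⊕0⊕0⊕1⊕0⊕0⊕0⊕0⊕0⊕0⊕0⊕0⊕0 = 1
s4: b4⊕b5⊕b6⊕b7⊕b12⊕b13⊕b14⊕b15⊕b20⊕b21⊕b22⊕b23⊕b28⊕b29⊕b30⊕b31 = 0⊕1⊕1⊕0⊕1⊕0⊕1⊕0⊕1⊕1⊕0⊕0⊕0⊕0⊕0⊕0 = 0
s8: b8⊕b9⊕b10⊕b11⊕b12⊕b13⊕b14⊕b15⊕b24⊕b25⊕b26⊕b27⊕b28⊕b29⊕b30⊕b31 = 0⊕0⊕0⊕0⊕1⊕0⊕1⊕0⊕0⊕0⊕0⊕0⊕0⊕0⊕0⊕0 = 0
s16: b16⊕b17⊕b18⊕b19⊕b20⊕b21⊕b22⊕b23⊕b24⊕b25⊕b26⊕b27⊕b28⊕b29⊕b30⊕b31 = 0⊕1⊕0⊕0⊕1⊕1⊕0⊕0⊕0⊕0⊕0⊕0⊕0⊕0⊕0⊕0 = 1
Syndrome (s16...s1) = 10010 → position 18.

10010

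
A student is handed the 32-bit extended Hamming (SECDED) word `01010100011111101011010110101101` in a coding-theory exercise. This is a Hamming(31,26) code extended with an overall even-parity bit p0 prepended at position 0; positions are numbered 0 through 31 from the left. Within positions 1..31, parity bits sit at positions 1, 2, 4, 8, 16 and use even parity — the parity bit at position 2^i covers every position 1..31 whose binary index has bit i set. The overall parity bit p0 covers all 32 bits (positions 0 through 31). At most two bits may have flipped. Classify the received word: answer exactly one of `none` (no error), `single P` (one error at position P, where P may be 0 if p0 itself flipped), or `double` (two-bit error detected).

single 15

s1: b1⊕b3⊕b5⊕b7⊕b9⊕b11⊕b13⊕b15⊕b17⊕b19⊕b21⊕b23⊕b25⊕b27⊕b29⊕b31 = 1⊕1⊕1⊕0⊕1⊕1⊕1⊕0⊕0⊕1⊕1⊕1⊕0⊕0⊕1⊕1 = 1
s2: b2⊕b3⊕b6⊕b7⊕b10⊕b11⊕b14⊕b15⊕b18⊕b19⊕b22⊕b23⊕b26⊕b27⊕b30⊕b31 = 0⊕1⊕0⊕0⊕1⊕1⊕1⊕0⊕1⊕1⊕0⊕1⊕1⊕0⊕0⊕1 = 1
s4: b4⊕b5⊕b6⊕b7⊕b12⊕b13⊕b14⊕b15⊕b20⊕b21⊕b22⊕b23⊕b28⊕b29⊕b30⊕b31 = 0⊕1⊕0⊕0⊕1⊕1⊕1⊕0⊕0⊕1⊕0⊕1⊕1⊕1⊕0⊕1 = 1
s8: b8⊕b9⊕b10⊕b11⊕b12⊕b13⊕b14⊕b15⊕b24⊕b25⊕b26⊕b27⊕b28⊕b29⊕b30⊕b31 = 0⊕1⊕1⊕1⊕1⊕1⊕1⊕0⊕1⊕0⊕1⊕0⊕1⊕1⊕0⊕1 = 1
s16: b16⊕b17⊕b18⊕b19⊕b20⊕b21⊕b22⊕b23⊕b24⊕b25⊕b26⊕b27⊕b28⊕b29⊕b30⊕b31 = 1⊕0⊕1⊕1⊕0⊕1⊕0⊕1⊕1⊕0⊕1⊕0⊕1⊕1⊕0⊕1 = 0
Syndrome (s16...s1) = 01111 → position 15.
Overall parity (XOR of all 32 bits, including p0): 0⊕1⊕0⊕1⊕0⊕1⊕0⊕0⊕0⊕1⊕1⊕1⊕1⊕1⊕1⊕0⊕1⊕0⊕1⊕1⊕0⊕1⊕0⊕1⊕1⊕0⊕1⊕0⊕1⊕1⊕0⊕1 = 1
Overall=1, syndrome position=15 → single-bit error at position 15.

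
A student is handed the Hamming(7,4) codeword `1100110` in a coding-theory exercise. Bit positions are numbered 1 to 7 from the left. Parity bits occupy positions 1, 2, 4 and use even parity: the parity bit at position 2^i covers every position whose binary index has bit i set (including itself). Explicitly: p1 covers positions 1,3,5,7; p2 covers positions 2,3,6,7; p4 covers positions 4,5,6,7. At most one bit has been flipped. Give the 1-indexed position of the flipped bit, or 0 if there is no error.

s1: b1⊕b3⊕b5⊕b7 = 1⊕0⊕1⊕0 = 0
s2: b2⊕b3⊕b6⊕b7 = 1⊕0⊕1⊕0 = 0
s4: b4⊕b5⊕b6⊕b7 = 0⊕1⊕1⊕0 = 0
Syndrome (s4...s1) = 000 → position 0 (no error).

0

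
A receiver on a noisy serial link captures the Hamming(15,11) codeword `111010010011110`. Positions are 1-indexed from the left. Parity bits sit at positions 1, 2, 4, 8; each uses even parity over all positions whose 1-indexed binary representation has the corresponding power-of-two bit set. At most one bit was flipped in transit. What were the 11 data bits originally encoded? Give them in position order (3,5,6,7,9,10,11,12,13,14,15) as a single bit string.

s1: b1⊕b3⊕b5⊕b7⊕b9⊕b11⊕b13⊕b15 = 1⊕1⊕1⊕0⊕0⊕1⊕1⊕0 = 1
s2: b2⊕b3⊕b6⊕b7⊕b10⊕b11⊕b14⊕b15 = 1⊕1⊕0⊕0⊕0⊕1⊕1⊕0 = 0
s4: b4⊕b5⊕b6⊕b7⊕b12⊕b13⊕b14⊕b15 = 0⊕1⊕0⊕0⊕1⊕1⊕1⊕0 = 0
s8: b8⊕b9⊕b10⊕b11⊕b12⊕b13⊕b14⊕b15 = 1⊕0⊕0⊕1⊕1⊕1⊕1⊕0 = 1
Syndrome (s8...s1) = 1001 → position 9.
Flip bit 9: corrected codeword = 111010011011110
Data bits at positions 3,5,6,7,9,10,11,12,13,14,15: 11001011110

11001011110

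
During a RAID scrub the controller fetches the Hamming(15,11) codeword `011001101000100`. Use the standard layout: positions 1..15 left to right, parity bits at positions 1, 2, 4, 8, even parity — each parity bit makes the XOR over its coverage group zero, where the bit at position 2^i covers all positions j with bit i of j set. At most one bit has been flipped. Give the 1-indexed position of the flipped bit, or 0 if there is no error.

s1: b1⊕b3⊕b5⊕b7⊕b9⊕b11⊕b13⊕b15 = 0⊕1⊕0⊕1⊕1⊕0⊕1⊕0 = 0
s2: b2⊕b3⊕b6⊕b7⊕b10⊕b11⊕b14⊕b15 = 1⊕1⊕1⊕1⊕0⊕0⊕0⊕0 = 0
s4: b4⊕b5⊕b6⊕b7⊕b12⊕b13⊕b14⊕b15 = 0⊕0⊕1⊕1⊕0⊕1⊕0⊕0 = 1
s8: b8⊕b9⊕b10⊕b11⊕b12⊕b13⊕b14⊕b15 = 0⊕1⊕0⊕0⊕0⊕1⊕0⊕0 = 0
Syndrome (s8...s1) = 0100 → position 4.

4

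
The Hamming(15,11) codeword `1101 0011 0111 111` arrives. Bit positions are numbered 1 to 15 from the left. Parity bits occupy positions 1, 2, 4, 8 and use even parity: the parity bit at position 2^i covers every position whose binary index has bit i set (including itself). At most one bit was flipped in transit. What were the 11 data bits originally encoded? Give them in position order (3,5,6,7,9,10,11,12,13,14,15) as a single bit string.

s1: b1⊕b3⊕b5⊕b7⊕b9⊕b11⊕b13⊕b15 = 1⊕0⊕0⊕1⊕0⊕1⊕1⊕1 = 1
s2: b2⊕b3⊕b6⊕b7⊕b10⊕b11⊕b14⊕b15 = 1⊕0⊕0⊕1⊕1⊕1⊕1⊕1 = 0
s4: b4⊕b5⊕b6⊕b7⊕b12⊕b13⊕b14⊕b15 = 1⊕0⊕0⊕1⊕1⊕1⊕1⊕1 = 0
s8: b8⊕b9⊕b10⊕b11⊕b12⊕b13⊕b14⊕b15 = 1⊕0⊕1⊕1⊕1⊕1⊕1⊕1 = 1
Syndrome (s8...s1) = 1001 → position 9.
Flip bit 9: corrected codeword = 110100111111111
Data bits at positions 3,5,6,7,9,10,11,12,13,14,15: 00011111111

00011111111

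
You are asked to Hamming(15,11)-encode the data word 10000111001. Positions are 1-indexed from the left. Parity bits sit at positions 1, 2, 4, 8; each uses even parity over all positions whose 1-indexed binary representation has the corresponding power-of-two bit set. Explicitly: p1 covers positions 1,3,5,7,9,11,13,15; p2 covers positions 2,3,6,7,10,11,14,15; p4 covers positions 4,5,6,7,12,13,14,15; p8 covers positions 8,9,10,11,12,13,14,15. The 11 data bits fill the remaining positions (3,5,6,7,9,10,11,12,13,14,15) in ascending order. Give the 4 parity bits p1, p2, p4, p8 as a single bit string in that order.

1000

Place data bits at non-power-of-two positions: b3=1, b5=0, b6=0, b7=0, b9=0, b10=1, b11=1, b12=1, b13=0, b14=0, b15=1.
p1 = XOR of data positions {3,5,7,9,11,13,15} = 1⊕0⊕0⊕0⊕1⊕0⊕1 = 1
p2 = XOR of data positions {3,6,7,10,11,14,15} = 1⊕0⊕0⊕1⊕1⊕0⊕1 = 0
p4 = XOR of data positions {5,6,7,12,13,14,15} = 0⊕0⊕0⊕1⊕0⊕0⊕1 = 0
p8 = XOR of data positions {9,10,11,12,13,14,15} = 0⊕1⊕1⊕1⊕0⊕0⊕1 = 0
Parity bits p1,p2,p4,p8 = 1000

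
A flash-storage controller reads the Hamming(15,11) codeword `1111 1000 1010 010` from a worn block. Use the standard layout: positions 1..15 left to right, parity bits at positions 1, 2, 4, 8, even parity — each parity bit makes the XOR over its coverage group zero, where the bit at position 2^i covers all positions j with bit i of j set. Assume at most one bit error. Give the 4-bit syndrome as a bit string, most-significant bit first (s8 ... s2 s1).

1101

s1: b1⊕b3⊕b5⊕b7⊕b9⊕b11⊕b13⊕b15 = 1⊕1⊕1⊕0⊕1⊕1⊕0⊕0 = 1
s2: b2⊕b3⊕b6⊕b7⊕b10⊕b11⊕b14⊕b15 = 1⊕1⊕0⊕0⊕0⊕1⊕1⊕0 = 0
s4: b4⊕b5⊕b6⊕b7⊕b12⊕b13⊕b14⊕b15 = 1⊕1⊕0⊕0⊕0⊕0⊕1⊕0 = 1
s8: b8⊕b9⊕b10⊕b11⊕b12⊕b13⊕b14⊕b15 = 0⊕1⊕0⊕1⊕0⊕0⊕1⊕0 = 1
Syndrome (s8...s1) = 1101 → position 13.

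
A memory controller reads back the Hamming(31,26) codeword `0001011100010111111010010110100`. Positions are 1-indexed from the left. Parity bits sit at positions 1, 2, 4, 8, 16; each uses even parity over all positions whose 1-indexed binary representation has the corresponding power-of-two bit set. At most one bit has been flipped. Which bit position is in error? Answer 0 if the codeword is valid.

s1: b1⊕b3⊕b5⊕b7⊕b9⊕b11⊕b13⊕b15⊕b17⊕b19⊕b21⊕b23⊕b25⊕b27⊕b29⊕b31 = 0⊕0⊕0⊕1⊕0⊕0⊕0⊕1⊕1⊕1⊕1⊕0⊕0⊕1⊕1⊕0 = 1
s2: b2⊕b3⊕b6⊕b7⊕b10⊕b11⊕b14⊕b15⊕b18⊕b19⊕b22⊕b23⊕b26⊕b27⊕b30⊕b31 = 0⊕0⊕1⊕1⊕0⊕0⊕1⊕1⊕1⊕1⊕0⊕0⊕1⊕1⊕0⊕0 = 0
s4: b4⊕b5⊕b6⊕b7⊕b12⊕b13⊕b14⊕b15⊕b20⊕b21⊕b22⊕b23⊕b28⊕b29⊕b30⊕b31 = 1⊕0⊕1⊕1⊕1⊕0⊕1⊕1⊕0⊕1⊕0⊕0⊕0⊕1⊕0⊕0 = 0
s8: b8⊕b9⊕b10⊕b11⊕b12⊕b13⊕b14⊕b15⊕b24⊕b25⊕b26⊕b27⊕b28⊕b29⊕b30⊕b31 = 1⊕0⊕0⊕0⊕1⊕0⊕1⊕1⊕1⊕0⊕1⊕1⊕0⊕1⊕0⊕0 = 0
s16: b16⊕b17⊕b18⊕b19⊕b20⊕b21⊕b22⊕b23⊕b24⊕b25⊕b26⊕b27⊕b28⊕b29⊕b30⊕b31 = 1⊕1⊕1⊕1⊕0⊕1⊕0⊕0⊕1⊕0⊕1⊕1⊕0⊕1⊕0⊕0 = 1
Syndrome (s16...s1) = 10001 → position 17.

17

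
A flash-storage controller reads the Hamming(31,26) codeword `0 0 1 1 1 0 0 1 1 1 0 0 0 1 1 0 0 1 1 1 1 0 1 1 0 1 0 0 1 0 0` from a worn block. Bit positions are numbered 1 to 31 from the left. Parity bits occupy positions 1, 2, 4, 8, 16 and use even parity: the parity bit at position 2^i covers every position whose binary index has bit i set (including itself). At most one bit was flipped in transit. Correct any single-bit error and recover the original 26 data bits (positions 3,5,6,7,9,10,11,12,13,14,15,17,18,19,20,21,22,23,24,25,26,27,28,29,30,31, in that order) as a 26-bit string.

s1: b1⊕b3⊕b5⊕b7⊕b9⊕b11⊕b13⊕b15⊕b17⊕b19⊕b21⊕b23⊕b25⊕b27⊕b29⊕b31 = 0⊕1⊕1⊕0⊕1⊕0⊕0⊕1⊕0⊕1⊕1⊕1⊕0⊕0⊕1⊕0 = 0
s2: b2⊕b3⊕b6⊕b7⊕b10⊕b11⊕b14⊕b15⊕b18⊕b19⊕b22⊕b23⊕b26⊕b27⊕b30⊕b31 = 0⊕1⊕0⊕0⊕1⊕0⊕1⊕1⊕1⊕1⊕0⊕1⊕1⊕0⊕0⊕0 = 0
s4: b4⊕b5⊕b6⊕b7⊕b12⊕b13⊕b14⊕b15⊕b20⊕b21⊕b22⊕b23⊕b28⊕b29⊕b30⊕b31 = 1⊕1⊕0⊕0⊕0⊕0⊕1⊕1⊕1⊕1⊕0⊕1⊕0⊕1⊕0⊕0 = 0
s8: b8⊕b9⊕b10⊕b11⊕b12⊕b13⊕b14⊕b15⊕b24⊕b25⊕b26⊕b27⊕b28⊕b29⊕b30⊕b31 = 1⊕1⊕1⊕0⊕0⊕0⊕1⊕1⊕1⊕0⊕1⊕0⊕0⊕1⊕0⊕0 = 0
s16: b16⊕b17⊕b18⊕b19⊕b20⊕b21⊕b22⊕b23⊕b24⊕b25⊕b26⊕b27⊕b28⊕b29⊕b30⊕b31 = 0⊕0⊕1⊕1⊕1⊕1⊕0⊕1⊕1⊕0⊕1⊕0⊕0⊕1⊕0⊕0 = 0
Syndrome (s16...s1) = 00000 → position 0 (no error).
No correction needed.
Data bits at positions 3,5,6,7,9,10,11,12,13,14,15,17,18,19,20,21,22,23,24,25,26,27,28,29,30,31: 11001100011011110110100100

11001100011011110110100100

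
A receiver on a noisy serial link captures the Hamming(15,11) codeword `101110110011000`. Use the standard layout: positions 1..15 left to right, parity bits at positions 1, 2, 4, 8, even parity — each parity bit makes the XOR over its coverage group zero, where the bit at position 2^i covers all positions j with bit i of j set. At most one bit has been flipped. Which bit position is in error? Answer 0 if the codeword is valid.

11

s1: b1⊕b3⊕b5⊕b7⊕b9⊕b11⊕b13⊕b15 = 1⊕1⊕1⊕1⊕0⊕1⊕0⊕0 = 1
s2: b2⊕b3⊕b6⊕b7⊕b10⊕b11⊕b14⊕b15 = 0⊕1⊕0⊕1⊕0⊕1⊕0⊕0 = 1
s4: b4⊕b5⊕b6⊕b7⊕b12⊕b13⊕b14⊕b15 = 1⊕1⊕0⊕1⊕1⊕0⊕0⊕0 = 0
s8: b8⊕b9⊕b10⊕b11⊕b12⊕b13⊕b14⊕b15 = 1⊕0⊕0⊕1⊕1⊕0⊕0⊕0 = 1
Syndrome (s8...s1) = 1011 → position 11.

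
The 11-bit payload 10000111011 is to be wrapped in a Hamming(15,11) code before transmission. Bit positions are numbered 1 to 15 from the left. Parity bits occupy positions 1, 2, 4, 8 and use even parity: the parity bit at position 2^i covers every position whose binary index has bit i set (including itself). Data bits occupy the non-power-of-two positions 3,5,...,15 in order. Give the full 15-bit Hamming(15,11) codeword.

Place data bits at non-power-of-two positions: b3=1, b5=0, b6=0, b7=0, b9=0, b10=1, b11=1, b12=1, b13=0, b14=1, b15=1.
p1 = XOR of data positions {3,5,7,9,11,13,15} = 1⊕0⊕0⊕0⊕1⊕0⊕1 = 1
p2 = XOR of data positions {3,6,7,10,11,14,15} = 1⊕0⊕0⊕1⊕1⊕1⊕1 = 1
p4 = XOR of data positions {5,6,7,12,13,14,15} = 0⊕0⊕0⊕1⊕0⊕1⊕1 = 1
p8 = XOR of data positions {9,10,11,12,13,14,15} = 0⊕1⊕1⊕1⊕0⊕1⊕1 = 1
Codeword b1..b15 = 111100010111011

111100010111011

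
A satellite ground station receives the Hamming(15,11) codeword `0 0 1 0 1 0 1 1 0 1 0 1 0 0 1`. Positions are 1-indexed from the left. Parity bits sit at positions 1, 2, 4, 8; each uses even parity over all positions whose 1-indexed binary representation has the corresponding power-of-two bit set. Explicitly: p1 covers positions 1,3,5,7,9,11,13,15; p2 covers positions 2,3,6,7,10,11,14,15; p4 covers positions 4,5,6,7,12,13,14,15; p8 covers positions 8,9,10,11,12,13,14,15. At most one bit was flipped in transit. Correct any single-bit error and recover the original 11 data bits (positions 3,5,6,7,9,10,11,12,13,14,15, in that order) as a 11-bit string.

11010101001

s1: b1⊕b3⊕b5⊕b7⊕b9⊕b11⊕b13⊕b15 = 0⊕1⊕1⊕1⊕0⊕0⊕0⊕1 = 0
s2: b2⊕b3⊕b6⊕b7⊕b10⊕b11⊕b14⊕b15 = 0⊕1⊕0⊕1⊕1⊕0⊕0⊕1 = 0
s4: b4⊕b5⊕b6⊕b7⊕b12⊕b13⊕b14⊕b15 = 0⊕1⊕0⊕1⊕1⊕0⊕0⊕1 = 0
s8: b8⊕b9⊕b10⊕b11⊕b12⊕b13⊕b14⊕b15 = 1⊕0⊕1⊕0⊕1⊕0⊕0⊕1 = 0
Syndrome (s8...s1) = 0000 → position 0 (no error).
No correction needed.
Data bits at positions 3,5,6,7,9,10,11,12,13,14,15: 11010101001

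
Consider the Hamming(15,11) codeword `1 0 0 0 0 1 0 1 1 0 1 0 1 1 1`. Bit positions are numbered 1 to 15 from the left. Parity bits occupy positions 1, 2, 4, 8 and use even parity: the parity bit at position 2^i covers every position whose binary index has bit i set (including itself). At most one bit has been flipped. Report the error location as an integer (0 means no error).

1

s1: b1⊕b3⊕b5⊕b7⊕b9⊕b11⊕b13⊕b15 = 1⊕0⊕0⊕0⊕1⊕1⊕1⊕1 = 1
s2: b2⊕b3⊕b6⊕b7⊕b10⊕b11⊕b14⊕b15 = 0⊕0⊕1⊕0⊕0⊕1⊕1⊕1 = 0
s4: b4⊕b5⊕b6⊕b7⊕b12⊕b13⊕b14⊕b15 = 0⊕0⊕1⊕0⊕0⊕1⊕1⊕1 = 0
s8: b8⊕b9⊕b10⊕b11⊕b12⊕b13⊕b14⊕b15 = 1⊕1⊕0⊕1⊕0⊕1⊕1⊕1 = 0
Syndrome (s8...s1) = 0001 → position 1.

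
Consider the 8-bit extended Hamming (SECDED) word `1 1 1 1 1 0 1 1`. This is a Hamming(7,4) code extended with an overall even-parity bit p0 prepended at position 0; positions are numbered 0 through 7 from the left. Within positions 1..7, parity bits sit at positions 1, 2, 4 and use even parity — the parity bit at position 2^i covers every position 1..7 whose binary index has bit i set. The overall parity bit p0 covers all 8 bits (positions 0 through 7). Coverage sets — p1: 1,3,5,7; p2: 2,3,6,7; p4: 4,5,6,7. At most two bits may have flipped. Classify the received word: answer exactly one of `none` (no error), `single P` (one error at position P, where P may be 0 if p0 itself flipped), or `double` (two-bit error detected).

s1: b1⊕b3⊕b5⊕b7 = 1⊕1⊕0⊕1 = 1
s2: b2⊕b3⊕b6⊕b7 = 1⊕1⊕1⊕1 = 0
s4: b4⊕b5⊕b6⊕b7 = 1⊕0⊕1⊕1 = 1
Syndrome (s4...s1) = 101 → position 5.
Overall parity (XOR of all 8 bits, including p0): 1⊕1⊕1⊕1⊕1⊕0⊕1⊕1 = 1
Overall=1, syndrome position=5 → single-bit error at position 5.

single 5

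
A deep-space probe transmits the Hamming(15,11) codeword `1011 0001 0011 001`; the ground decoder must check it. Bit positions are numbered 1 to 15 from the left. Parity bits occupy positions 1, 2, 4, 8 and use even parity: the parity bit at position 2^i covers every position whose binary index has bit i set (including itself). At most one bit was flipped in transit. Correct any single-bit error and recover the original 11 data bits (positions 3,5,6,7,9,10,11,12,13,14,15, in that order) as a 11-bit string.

s1: b1⊕b3⊕b5⊕b7⊕b9⊕b11⊕b13⊕b15 = 1⊕1⊕0⊕0⊕0⊕1⊕0⊕1 = 0
s2: b2⊕b3⊕b6⊕b7⊕b10⊕b11⊕b14⊕b15 = 0⊕1⊕0⊕0⊕0⊕1⊕0⊕1 = 1
s4: b4⊕b5⊕b6⊕b7⊕b12⊕b13⊕b14⊕b15 = 1⊕0⊕0⊕0⊕1⊕0⊕0⊕1 = 1
s8: b8⊕b9⊕b10⊕b11⊕b12⊕b13⊕b14⊕b15 = 1⊕0⊕0⊕1⊕1⊕0⊕0⊕1 = 0
Syndrome (s8...s1) = 0110 → position 6.
Flip bit 6: corrected codeword = 101101010011001
Data bits at positions 3,5,6,7,9,10,11,12,13,14,15: 10100011001

10100011001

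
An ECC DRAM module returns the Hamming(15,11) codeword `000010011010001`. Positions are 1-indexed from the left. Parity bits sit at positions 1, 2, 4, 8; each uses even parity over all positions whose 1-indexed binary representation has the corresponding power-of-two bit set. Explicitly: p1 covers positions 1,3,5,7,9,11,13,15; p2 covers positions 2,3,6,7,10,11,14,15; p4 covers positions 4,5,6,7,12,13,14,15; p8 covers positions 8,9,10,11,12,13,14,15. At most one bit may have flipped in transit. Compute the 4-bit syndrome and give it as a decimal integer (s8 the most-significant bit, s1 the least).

0

s1: b1⊕b3⊕b5⊕b7⊕b9⊕b11⊕b13⊕b15 = 0⊕0⊕1⊕0⊕1⊕1⊕0⊕1 = 0
s2: b2⊕b3⊕b6⊕b7⊕b10⊕b11⊕b14⊕b15 = 0⊕0⊕0⊕0⊕0⊕1⊕0⊕1 = 0
s4: b4⊕b5⊕b6⊕b7⊕b12⊕b13⊕b14⊕b15 = 0⊕1⊕0⊕0⊕0⊕0⊕0⊕1 = 0
s8: b8⊕b9⊕b10⊕b11⊕b12⊕b13⊕b14⊕b15 = 1⊕1⊕0⊕1⊕0⊕0⊕0⊕1 = 0
Syndrome (s8...s1) = 0000 → position 0 (no error).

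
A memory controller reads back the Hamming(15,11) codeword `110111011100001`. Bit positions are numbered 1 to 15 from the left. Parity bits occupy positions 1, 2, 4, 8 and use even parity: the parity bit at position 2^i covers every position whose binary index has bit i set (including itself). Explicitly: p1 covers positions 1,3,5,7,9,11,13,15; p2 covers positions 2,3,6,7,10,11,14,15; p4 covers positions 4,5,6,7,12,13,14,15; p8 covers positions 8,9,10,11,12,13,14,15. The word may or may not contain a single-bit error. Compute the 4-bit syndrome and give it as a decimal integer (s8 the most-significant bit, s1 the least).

s1: b1⊕b3⊕b5⊕b7⊕b9⊕b11⊕b13⊕b15 = 1⊕0⊕1⊕0⊕1⊕0⊕0⊕1 = 0
s2: b2⊕b3⊕b6⊕b7⊕b10⊕b11⊕b14⊕b15 = 1⊕0⊕1⊕0⊕1⊕0⊕0⊕1 = 0
s4: b4⊕b5⊕b6⊕b7⊕b12⊕b13⊕b14⊕b15 = 1⊕1⊕1⊕0⊕0⊕0⊕0⊕1 = 0
s8: b8⊕b9⊕b10⊕b11⊕b12⊕b13⊕b14⊕b15 = 1⊕1⊕1⊕0⊕0⊕0⊕0⊕1 = 0
Syndrome (s8...s1) = 0000 → position 0 (no error).

0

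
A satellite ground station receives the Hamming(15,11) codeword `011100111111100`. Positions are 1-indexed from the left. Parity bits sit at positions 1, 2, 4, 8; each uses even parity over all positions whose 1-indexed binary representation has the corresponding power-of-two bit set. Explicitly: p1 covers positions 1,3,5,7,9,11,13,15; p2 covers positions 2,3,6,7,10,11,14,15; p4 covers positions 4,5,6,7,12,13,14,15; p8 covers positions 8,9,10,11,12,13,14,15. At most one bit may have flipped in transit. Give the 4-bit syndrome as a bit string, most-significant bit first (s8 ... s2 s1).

0011

s1: b1⊕b3⊕b5⊕b7⊕b9⊕b11⊕b13⊕b15 = 0⊕1⊕0⊕1⊕1⊕1⊕1⊕0 = 1
s2: b2⊕b3⊕b6⊕b7⊕b10⊕b11⊕b14⊕b15 = 1⊕1⊕0⊕1⊕1⊕1⊕0⊕0 = 1
s4: b4⊕b5⊕b6⊕b7⊕b12⊕b13⊕b14⊕b15 = 1⊕0⊕0⊕1⊕1⊕1⊕0⊕0 = 0
s8: b8⊕b9⊕b10⊕b11⊕b12⊕b13⊕b14⊕b15 = 1⊕1⊕1⊕1⊕1⊕1⊕0⊕0 = 0
Syndrome (s8...s1) = 0011 → position 3.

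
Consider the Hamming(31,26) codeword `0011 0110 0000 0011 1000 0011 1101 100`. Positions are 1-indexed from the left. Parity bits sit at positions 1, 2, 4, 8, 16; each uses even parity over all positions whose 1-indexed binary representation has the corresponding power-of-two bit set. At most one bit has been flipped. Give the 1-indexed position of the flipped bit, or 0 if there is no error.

5

s1: b1⊕b3⊕b5⊕b7⊕b9⊕b11⊕b13⊕b15⊕b17⊕b19⊕b21⊕b23⊕b25⊕b27⊕b29⊕b31 = 0⊕1⊕0⊕1⊕0⊕0⊕0⊕1⊕1⊕0⊕0⊕1⊕1⊕0⊕1⊕0 = 1
s2: b2⊕b3⊕b6⊕b7⊕b10⊕b11⊕b14⊕b15⊕b18⊕b19⊕b22⊕b23⊕b26⊕b27⊕b30⊕b31 = 0⊕1⊕1⊕1⊕0⊕0⊕0⊕1⊕0⊕0⊕0⊕1⊕1⊕0⊕0⊕0 = 0
s4: b4⊕b5⊕b6⊕b7⊕b12⊕b13⊕b14⊕b15⊕b20⊕b21⊕b22⊕b23⊕b28⊕b29⊕b30⊕b31 = 1⊕0⊕1⊕1⊕0⊕0⊕0⊕1⊕0⊕0⊕0⊕1⊕1⊕1⊕0⊕0 = 1
s8: b8⊕b9⊕b10⊕b11⊕b12⊕b13⊕b14⊕b15⊕b24⊕b25⊕b26⊕b27⊕b28⊕b29⊕b30⊕b31 = 0⊕0⊕0⊕0⊕0⊕0⊕0⊕1⊕1⊕1⊕1⊕0⊕1⊕1⊕0⊕0 = 0
s16: b16⊕b17⊕b18⊕b19⊕b20⊕b21⊕b22⊕b23⊕b24⊕b25⊕b26⊕b27⊕b28⊕b29⊕b30⊕b31 = 1⊕1⊕0⊕0⊕0⊕0⊕0⊕1⊕1⊕1⊕1⊕0⊕1⊕1⊕0⊕0 = 0
Syndrome (s16...s1) = 00101 → position 5.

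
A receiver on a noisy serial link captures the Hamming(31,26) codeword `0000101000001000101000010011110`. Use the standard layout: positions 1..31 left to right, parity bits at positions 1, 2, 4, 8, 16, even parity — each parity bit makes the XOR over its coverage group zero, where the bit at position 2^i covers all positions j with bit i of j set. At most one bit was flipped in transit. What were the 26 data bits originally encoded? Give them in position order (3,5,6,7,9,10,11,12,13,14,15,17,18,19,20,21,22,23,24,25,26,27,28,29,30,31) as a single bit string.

01010000100001000010011110

s1: b1⊕b3⊕b5⊕b7⊕b9⊕b11⊕b13⊕b15⊕b17⊕b19⊕b21⊕b23⊕b25⊕b27⊕b29⊕b31 = 0⊕0⊕1⊕1⊕0⊕0⊕1⊕0⊕1⊕1⊕0⊕0⊕0⊕1⊕1⊕0 = 1
s2: b2⊕b3⊕b6⊕b7⊕b10⊕b11⊕b14⊕b15⊕b18⊕b19⊕b22⊕b23⊕b26⊕b27⊕b30⊕b31 = 0⊕0⊕0⊕1⊕0⊕0⊕0⊕0⊕0⊕1⊕0⊕0⊕0⊕1⊕1⊕0 = 0
s4: b4⊕b5⊕b6⊕b7⊕b12⊕b13⊕b14⊕b15⊕b20⊕b21⊕b22⊕b23⊕b28⊕b29⊕b30⊕b31 = 0⊕1⊕0⊕1⊕0⊕1⊕0⊕0⊕0⊕0⊕0⊕0⊕1⊕1⊕1⊕0 = 0
s8: b8⊕b9⊕b10⊕b11⊕b12⊕b13⊕b14⊕b15⊕b24⊕b25⊕b26⊕b27⊕b28⊕b29⊕b30⊕b31 = 0⊕0⊕0⊕0⊕0⊕1⊕0⊕0⊕1⊕0⊕0⊕1⊕1⊕1⊕1⊕0 = 0
s16: b16⊕b17⊕b18⊕b19⊕b20⊕b21⊕b22⊕b23⊕b24⊕b25⊕b26⊕b27⊕b28⊕b29⊕b30⊕b31 = 0⊕1⊕0⊕1⊕0⊕0⊕0⊕0⊕1⊕0⊕0⊕1⊕1⊕1⊕1⊕0 = 1
Syndrome (s16...s1) = 10001 → position 17.
Flip bit 17: corrected codeword = 0000101000001000001000010011110
Data bits at positions 3,5,6,7,9,10,11,12,13,14,15,17,18,19,20,21,22,23,24,25,26,27,28,29,30,31: 01010000100001000010011110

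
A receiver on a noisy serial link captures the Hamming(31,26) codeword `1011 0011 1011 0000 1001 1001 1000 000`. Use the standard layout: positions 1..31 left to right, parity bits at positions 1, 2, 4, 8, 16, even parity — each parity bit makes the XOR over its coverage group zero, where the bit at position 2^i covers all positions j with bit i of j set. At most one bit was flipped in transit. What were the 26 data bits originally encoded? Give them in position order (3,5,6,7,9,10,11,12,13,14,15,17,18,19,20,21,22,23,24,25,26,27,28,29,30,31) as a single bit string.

s1: b1⊕b3⊕b5⊕b7⊕b9⊕b11⊕b13⊕b15⊕b17⊕b19⊕b21⊕b23⊕b25⊕b27⊕b29⊕b31 = 1⊕1⊕0⊕1⊕1⊕1⊕0⊕0⊕1⊕0⊕1⊕0⊕1⊕0⊕0⊕0 = 0
s2: b2⊕b3⊕b6⊕b7⊕b10⊕b11⊕b14⊕b15⊕b18⊕b19⊕b22⊕b23⊕b26⊕b27⊕b30⊕b31 = 0⊕1⊕0⊕1⊕0⊕1⊕0⊕0⊕0⊕0⊕0⊕0⊕0⊕0⊕0⊕0 = 1
s4: b4⊕b5⊕b6⊕b7⊕b12⊕b13⊕b14⊕b15⊕b20⊕b21⊕b22⊕b23⊕b28⊕b29⊕b30⊕b31 = 1⊕0⊕0⊕1⊕1⊕0⊕0⊕0⊕1⊕1⊕0⊕0⊕0⊕0⊕0⊕0 = 1
s8: b8⊕b9⊕b10⊕b11⊕b12⊕b13⊕b14⊕b15⊕b24⊕b25⊕b26⊕b27⊕b28⊕b29⊕b30⊕b31 = 1⊕1⊕0⊕1⊕1⊕0⊕0⊕0⊕1⊕1⊕0⊕0⊕0⊕0⊕0⊕0 = 0
s16: b16⊕b17⊕b18⊕b19⊕b20⊕b21⊕b22⊕b23⊕b24⊕b25⊕b26⊕b27⊕b28⊕b29⊕b30⊕b31 = 0⊕1⊕0⊕0⊕1⊕1⊕0⊕0⊕1⊕1⊕0⊕0⊕0⊕0⊕0⊕0 = 1
Syndrome (s16...s1) = 10110 → position 22.
Flip bit 22: corrected codeword = 1011001110110000100111011000000
Data bits at positions 3,5,6,7,9,10,11,12,13,14,15,17,18,19,20,21,22,23,24,25,26,27,28,29,30,31: 10011011000100111011000000

10011011000100111011000000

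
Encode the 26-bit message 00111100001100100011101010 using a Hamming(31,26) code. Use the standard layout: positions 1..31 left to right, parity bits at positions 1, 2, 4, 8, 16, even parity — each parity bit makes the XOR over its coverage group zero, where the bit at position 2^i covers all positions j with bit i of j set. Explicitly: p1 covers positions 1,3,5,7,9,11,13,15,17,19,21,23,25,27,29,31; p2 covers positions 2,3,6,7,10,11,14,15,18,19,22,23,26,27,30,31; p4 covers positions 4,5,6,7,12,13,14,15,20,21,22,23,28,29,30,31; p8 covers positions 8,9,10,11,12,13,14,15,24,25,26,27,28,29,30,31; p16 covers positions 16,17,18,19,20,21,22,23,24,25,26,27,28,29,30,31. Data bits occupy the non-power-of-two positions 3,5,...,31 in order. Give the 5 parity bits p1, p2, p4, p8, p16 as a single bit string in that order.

10001

Place data bits at non-power-of-two positions: b3=0, b5=0, b6=1, b7=1, b9=1, b10=1, b11=0, b12=0, b13=0, b14=0, b15=1, b17=1, b18=0, b19=0, b20=1, b21=0, b22=0, b23=0, b24=1, b25=1, b26=1, b27=0, b28=1, b29=0, b30=1, b31=0.
p1 = XOR of data positions {3,5,7,9,11,13,15,17,19,21,23,25,27,29,31} = 0⊕0⊕1⊕1⊕0⊕0⊕1⊕1⊕0⊕0⊕0⊕1⊕0⊕0⊕0 = 1
p2 = XOR of data positions {3,6,7,10,11,14,15,18,19,22,23,26,27,30,31} = 0⊕1⊕1⊕1⊕0⊕0⊕1⊕0⊕0⊕0⊕0⊕1⊕0⊕1⊕0 = 0
p4 = XOR of data positions {5,6,7,12,13,14,15,20,21,22,23,28,29,30,31} = 0⊕1⊕1⊕0⊕0⊕0⊕1⊕1⊕0⊕0⊕0⊕1⊕0⊕1⊕0 = 0
p8 = XOR of data positions {9,10,11,12,13,14,15,24,25,26,27,28,29,30,31} = 1⊕1⊕0⊕0⊕0⊕0⊕1⊕1⊕1⊕1⊕0⊕1⊕0⊕1⊕0 = 0
p16 = XOR of data positions {17,18,19,20,21,22,23,24,25,26,27,28,29,30,31} = 1⊕0⊕0⊕1⊕0⊕0⊕0⊕1⊕1⊕1⊕0⊕1⊕0⊕1⊕0 = 1
Parity bits p1,p2,p4,p8,p16 = 10001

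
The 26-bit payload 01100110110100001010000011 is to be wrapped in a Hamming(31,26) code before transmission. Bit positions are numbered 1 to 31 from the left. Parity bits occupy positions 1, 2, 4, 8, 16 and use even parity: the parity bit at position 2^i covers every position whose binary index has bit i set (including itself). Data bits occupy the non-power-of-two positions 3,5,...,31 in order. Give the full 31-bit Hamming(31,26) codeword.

Place data bits at non-power-of-two positions: b3=0, b5=1, b6=1, b7=0, b9=0, b10=1, b11=1, b12=0, b13=1, b14=1, b15=0, b17=1, b18=0, b19=0, b20=0, b21=0, b22=1, b23=0, b24=1, b25=0, b26=0, b27=0, b28=0, b29=0, b30=1, b31=1.
p1 = XOR of data positions {3,5,7,9,11,13,15,17,19,21,23,25,27,29,31} = 0⊕1⊕0⊕0⊕1⊕1⊕0⊕1⊕0⊕0⊕0⊕0⊕0⊕0⊕1 = 1
p2 = XOR of data positions {3,6,7,10,11,14,15,18,19,22,23,26,27,30,31} = 0⊕1⊕0⊕1⊕1⊕1⊕0⊕0⊕0⊕1⊕0⊕0⊕0⊕1⊕1 = 1
p4 = XOR of data positions {5,6,7,12,13,14,15,20,21,22,23,28,29,30,31} = 1⊕1⊕0⊕0⊕1⊕1⊕0⊕0⊕0⊕1⊕0⊕0⊕0⊕1⊕1 = 1
p8 = XOR of data positions {9,10,11,12,13,14,15,24,25,26,27,28,29,30,31} = 0⊕1⊕1⊕0⊕1⊕1⊕0⊕1⊕0⊕0⊕0⊕0⊕0⊕1⊕1 = 1
p16 = XOR of data positions {17,18,19,20,21,22,23,24,25,26,27,28,29,30,31} = 1⊕0⊕0⊕0⊕0⊕1⊕0⊕1⊕0⊕0⊕0⊕0⊕0⊕1⊕1 = 1
Codeword b1..b31 = 1101110101101101100001010000011

1101110101101101100001010000011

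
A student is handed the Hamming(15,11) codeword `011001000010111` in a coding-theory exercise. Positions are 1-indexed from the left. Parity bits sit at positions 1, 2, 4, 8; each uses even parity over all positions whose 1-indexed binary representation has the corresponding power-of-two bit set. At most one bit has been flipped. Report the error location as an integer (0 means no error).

0

s1: b1⊕b3⊕b5⊕b7⊕b9⊕b11⊕b13⊕b15 = 0⊕1⊕0⊕0⊕0⊕1⊕1⊕1 = 0
s2: b2⊕b3⊕b6⊕b7⊕b10⊕b11⊕b14⊕b15 = 1⊕1⊕1⊕0⊕0⊕1⊕1⊕1 = 0
s4: b4⊕b5⊕b6⊕b7⊕b12⊕b13⊕b14⊕b15 = 0⊕0⊕1⊕0⊕0⊕1⊕1⊕1 = 0
s8: b8⊕b9⊕b10⊕b11⊕b12⊕b13⊕b14⊕b15 = 0⊕0⊕0⊕1⊕0⊕1⊕1⊕1 = 0
Syndrome (s8...s1) = 0000 → position 0 (no error).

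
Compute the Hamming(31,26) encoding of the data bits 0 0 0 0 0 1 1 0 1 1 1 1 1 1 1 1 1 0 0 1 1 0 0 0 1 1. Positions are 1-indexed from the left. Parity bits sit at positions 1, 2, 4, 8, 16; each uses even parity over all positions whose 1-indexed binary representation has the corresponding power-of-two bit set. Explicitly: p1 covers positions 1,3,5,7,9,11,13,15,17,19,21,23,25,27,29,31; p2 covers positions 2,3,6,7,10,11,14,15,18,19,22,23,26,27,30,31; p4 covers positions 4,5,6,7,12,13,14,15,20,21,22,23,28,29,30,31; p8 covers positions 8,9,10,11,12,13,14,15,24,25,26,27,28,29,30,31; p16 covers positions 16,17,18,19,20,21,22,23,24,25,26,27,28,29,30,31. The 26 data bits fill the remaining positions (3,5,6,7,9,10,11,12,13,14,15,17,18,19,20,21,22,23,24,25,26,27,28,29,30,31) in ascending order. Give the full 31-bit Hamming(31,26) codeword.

Place data bits at non-power-of-two positions: b3=0, b5=0, b6=0, b7=0, b9=0, b10=1, b11=1, b12=0, b13=1, b14=1, b15=1, b17=1, b18=1, b19=1, b20=1, b21=1, b22=1, b23=0, b24=0, b25=1, b26=1, b27=0, b28=0, b29=0, b30=1, b31=1.
p1 = XOR of data positions {3,5,7,9,11,13,15,17,19,21,23,25,27,29,31} = 0⊕0⊕0⊕0⊕1⊕1⊕1⊕1⊕1⊕1⊕0⊕1⊕0⊕0⊕1 = 0
p2 = XOR of data positions {3,6,7,10,11,14,15,18,19,22,23,26,27,30,31} = 0⊕0⊕0⊕1⊕1⊕1⊕1⊕1⊕1⊕1⊕0⊕1⊕0⊕1⊕1 = 0
p4 = XOR of data positions {5,6,7,12,13,14,15,20,21,22,23,28,29,30,31} = 0⊕0⊕0⊕0⊕1⊕1⊕1⊕1⊕1⊕1⊕0⊕0⊕0⊕1⊕1 = 0
p8 = XOR of data positions {9,10,11,12,13,14,15,24,25,26,27,28,29,30,31} = 0⊕1⊕1⊕0⊕1⊕1⊕1⊕0⊕1⊕1⊕0⊕0⊕0⊕1⊕1 = 1
p16 = XOR of data positions {17,18,19,20,21,22,23,24,25,26,27,28,29,30,31} = 1⊕1⊕1⊕1⊕1⊕1⊕0⊕0⊕1⊕1⊕0⊕0⊕0⊕1⊕1 = 0
Codeword b1..b31 = 0000000101101110111111001100011

0000000101101110111111001100011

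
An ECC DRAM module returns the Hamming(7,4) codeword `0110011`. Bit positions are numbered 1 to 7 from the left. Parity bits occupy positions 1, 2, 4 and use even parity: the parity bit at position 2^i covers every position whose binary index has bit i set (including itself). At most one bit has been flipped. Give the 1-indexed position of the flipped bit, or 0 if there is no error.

s1: b1⊕b3⊕b5⊕b7 = 0⊕1⊕0⊕1 = 0
s2: b2⊕b3⊕b6⊕b7 = 1⊕1⊕1⊕1 = 0
s4: b4⊕b5⊕b6⊕b7 = 0⊕0⊕1⊕1 = 0
Syndrome (s4...s1) = 000 → position 0 (no error).

0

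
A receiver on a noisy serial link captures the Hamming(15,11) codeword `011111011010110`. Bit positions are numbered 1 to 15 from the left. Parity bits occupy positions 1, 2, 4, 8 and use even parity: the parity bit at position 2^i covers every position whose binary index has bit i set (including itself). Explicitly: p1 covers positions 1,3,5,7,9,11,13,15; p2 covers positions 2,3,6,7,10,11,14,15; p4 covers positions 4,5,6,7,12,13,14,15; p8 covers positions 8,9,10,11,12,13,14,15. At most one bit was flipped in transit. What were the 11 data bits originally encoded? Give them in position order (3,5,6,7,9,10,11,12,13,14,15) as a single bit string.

11101010111

s1: b1⊕b3⊕b5⊕b7⊕b9⊕b11⊕b13⊕b15 = 0⊕1⊕1⊕0⊕1⊕1⊕1⊕0 = 1
s2: b2⊕b3⊕b6⊕b7⊕b10⊕b11⊕b14⊕b15 = 1⊕1⊕1⊕0⊕0⊕1⊕1⊕0 = 1
s4: b4⊕b5⊕b6⊕b7⊕b12⊕b13⊕b14⊕b15 = 1⊕1⊕1⊕0⊕0⊕1⊕1⊕0 = 1
s8: b8⊕b9⊕b10⊕b11⊕b12⊕b13⊕b14⊕b15 = 1⊕1⊕0⊕1⊕0⊕1⊕1⊕0 = 1
Syndrome (s8...s1) = 1111 → position 15.
Flip bit 15: corrected codeword = 011111011010111
Data bits at positions 3,5,6,7,9,10,11,12,13,14,15: 11101010111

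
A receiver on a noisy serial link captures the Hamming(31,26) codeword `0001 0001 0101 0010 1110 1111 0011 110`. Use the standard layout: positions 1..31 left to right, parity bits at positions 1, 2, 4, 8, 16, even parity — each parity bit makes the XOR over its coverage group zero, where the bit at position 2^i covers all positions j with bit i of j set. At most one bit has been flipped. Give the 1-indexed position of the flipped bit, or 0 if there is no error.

s1: b1⊕b3⊕b5⊕b7⊕b9⊕b11⊕b13⊕b15⊕b17⊕b19⊕b21⊕b23⊕b25⊕b27⊕b29⊕b31 = 0⊕0⊕0⊕0⊕0⊕0⊕0⊕1⊕1⊕1⊕1⊕1⊕0⊕1⊕1⊕0 = 1
s2: b2⊕b3⊕b6⊕b7⊕b10⊕b11⊕b14⊕b15⊕b18⊕b19⊕b22⊕b23⊕b26⊕b27⊕b30⊕b31 = 0⊕0⊕0⊕0⊕1⊕0⊕0⊕1⊕1⊕1⊕1⊕1⊕0⊕1⊕1⊕0 = 0
s4: b4⊕b5⊕b6⊕b7⊕b12⊕b13⊕b14⊕b15⊕b20⊕b21⊕b22⊕b23⊕b28⊕b29⊕b30⊕b31 = 1⊕0⊕0⊕0⊕1⊕0⊕0⊕1⊕0⊕1⊕1⊕1⊕1⊕1⊕1⊕0 = 1
s8: b8⊕b9⊕b10⊕b11⊕b12⊕b13⊕b14⊕b15⊕b24⊕b25⊕b26⊕b27⊕b28⊕b29⊕b30⊕b31 = 1⊕0⊕1⊕0⊕1⊕0⊕0⊕1⊕1⊕0⊕0⊕1⊕1⊕1⊕1⊕0 = 1
s16: b16⊕b17⊕b18⊕b19⊕b20⊕b21⊕b22⊕b23⊕b24⊕b25⊕b26⊕b27⊕b28⊕b29⊕b30⊕b31 = 0⊕1⊕1⊕1⊕0⊕1⊕1⊕1⊕1⊕0⊕0⊕1⊕1⊕1⊕1⊕0 = 1
Syndrome (s16...s1) = 11101 → position 29.

29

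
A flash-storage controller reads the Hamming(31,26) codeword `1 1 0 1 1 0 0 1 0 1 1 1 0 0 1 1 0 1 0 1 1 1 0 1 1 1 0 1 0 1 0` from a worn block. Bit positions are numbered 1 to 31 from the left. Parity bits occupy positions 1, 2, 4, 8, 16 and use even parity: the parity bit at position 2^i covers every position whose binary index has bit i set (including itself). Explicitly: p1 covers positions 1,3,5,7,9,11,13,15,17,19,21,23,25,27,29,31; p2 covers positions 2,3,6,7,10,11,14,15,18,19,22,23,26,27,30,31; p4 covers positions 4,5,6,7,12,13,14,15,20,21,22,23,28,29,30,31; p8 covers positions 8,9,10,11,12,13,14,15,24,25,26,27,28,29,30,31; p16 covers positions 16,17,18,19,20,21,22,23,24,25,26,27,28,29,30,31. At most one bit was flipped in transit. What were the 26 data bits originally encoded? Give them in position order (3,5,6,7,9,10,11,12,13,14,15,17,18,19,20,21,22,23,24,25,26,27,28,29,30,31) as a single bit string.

01000111001010111011101010

s1: b1⊕b3⊕b5⊕b7⊕b9⊕b11⊕b13⊕b15⊕b17⊕b19⊕b21⊕b23⊕b25⊕b27⊕b29⊕b31 = 1⊕0⊕1⊕0⊕0⊕1⊕0⊕1⊕0⊕0⊕1⊕0⊕1⊕0⊕0⊕0 = 0
s2: b2⊕b3⊕b6⊕b7⊕b10⊕b11⊕b14⊕b15⊕b18⊕b19⊕b22⊕b23⊕b26⊕b27⊕b30⊕b31 = 1⊕0⊕0⊕0⊕1⊕1⊕0⊕1⊕1⊕0⊕1⊕0⊕1⊕0⊕1⊕0 = 0
s4: b4⊕b5⊕b6⊕b7⊕b12⊕b13⊕b14⊕b15⊕b20⊕b21⊕b22⊕b23⊕b28⊕b29⊕b30⊕b31 = 1⊕1⊕0⊕0⊕1⊕0⊕0⊕1⊕1⊕1⊕1⊕0⊕1⊕0⊕1⊕0 = 1
s8: b8⊕b9⊕b10⊕b11⊕b12⊕b13⊕b14⊕b15⊕b24⊕b25⊕b26⊕b27⊕b28⊕b29⊕b30⊕b31 = 1⊕0⊕1⊕1⊕1⊕0⊕0⊕1⊕1⊕1⊕1⊕0⊕1⊕0⊕1⊕0 = 0
s16: b16⊕b17⊕b18⊕b19⊕b20⊕b21⊕b22⊕b23⊕b24⊕b25⊕b26⊕b27⊕b28⊕b29⊕b30⊕b31 = 1⊕0⊕1⊕0⊕1⊕1⊕1⊕0⊕1⊕1⊕1⊕0⊕1⊕0⊕1⊕0 = 0
Syndrome (s16...s1) = 00100 → position 4.
Flip bit 4: corrected codeword = 1100100101110011010111011101010
Data bits at positions 3,5,6,7,9,10,11,12,13,14,15,17,18,19,20,21,22,23,24,25,26,27,28,29,30,31: 01000111001010111011101010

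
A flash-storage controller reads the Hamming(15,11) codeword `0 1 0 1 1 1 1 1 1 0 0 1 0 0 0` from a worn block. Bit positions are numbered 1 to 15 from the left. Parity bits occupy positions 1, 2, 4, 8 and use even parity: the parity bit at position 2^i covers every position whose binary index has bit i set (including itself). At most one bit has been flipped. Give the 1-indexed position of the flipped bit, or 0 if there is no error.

15

s1: b1⊕b3⊕b5⊕b7⊕b9⊕b11⊕b13⊕b15 = 0⊕0⊕1⊕1⊕1⊕0⊕0⊕0 = 1
s2: b2⊕b3⊕b6⊕b7⊕b10⊕b11⊕b14⊕b15 = 1⊕0⊕1⊕1⊕0⊕0⊕0⊕0 = 1
s4: b4⊕b5⊕b6⊕b7⊕b12⊕b13⊕b14⊕b15 = 1⊕1⊕1⊕1⊕1⊕0⊕0⊕0 = 1
s8: b8⊕b9⊕b10⊕b11⊕b12⊕b13⊕b14⊕b15 = 1⊕1⊕0⊕0⊕1⊕0⊕0⊕0 = 1
Syndrome (s8...s1) = 1111 → position 15.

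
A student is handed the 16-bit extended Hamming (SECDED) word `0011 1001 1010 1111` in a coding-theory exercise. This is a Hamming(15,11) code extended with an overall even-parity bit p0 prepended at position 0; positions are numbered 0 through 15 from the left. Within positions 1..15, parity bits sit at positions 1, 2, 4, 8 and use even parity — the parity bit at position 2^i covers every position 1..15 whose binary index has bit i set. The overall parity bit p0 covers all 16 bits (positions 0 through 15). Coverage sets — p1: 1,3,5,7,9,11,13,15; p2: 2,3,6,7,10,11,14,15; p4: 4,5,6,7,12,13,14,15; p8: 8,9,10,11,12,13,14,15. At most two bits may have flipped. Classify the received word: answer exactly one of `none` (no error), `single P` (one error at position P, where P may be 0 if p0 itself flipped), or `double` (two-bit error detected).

none

s1: b1⊕b3⊕b5⊕b7⊕b9⊕b11⊕b13⊕b15 = 0⊕1⊕0⊕1⊕0⊕0⊕1⊕1 = 0
s2: b2⊕b3⊕b6⊕b7⊕b10⊕b11⊕b14⊕b15 = 1⊕1⊕0⊕1⊕1⊕0⊕1⊕1 = 0
s4: b4⊕b5⊕b6⊕b7⊕b12⊕b13⊕b14⊕b15 = 1⊕0⊕0⊕1⊕1⊕1⊕1⊕1 = 0
s8: b8⊕b9⊕b10⊕b11⊕b12⊕b13⊕b14⊕b15 = 1⊕0⊕1⊕0⊕1⊕1⊕1⊕1 = 0
Syndrome (s8...s1) = 0000 → position 0 (no error).
Overall parity (XOR of all 16 bits, including p0): 0⊕0⊕1⊕1⊕1⊕0⊕0⊕1⊕1⊕0⊕1⊕0⊕1⊕1⊕1⊕1 = 0
Overall=0, syndrome position=0 → no error.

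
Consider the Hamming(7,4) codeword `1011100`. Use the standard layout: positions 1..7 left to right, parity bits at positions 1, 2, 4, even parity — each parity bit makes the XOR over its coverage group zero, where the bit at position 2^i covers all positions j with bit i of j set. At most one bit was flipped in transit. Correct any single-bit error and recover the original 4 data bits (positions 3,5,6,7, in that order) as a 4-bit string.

s1: b1⊕b3⊕b5⊕b7 = 1⊕1⊕1⊕0 = 1
s2: b2⊕b3⊕b6⊕b7 = 0⊕1⊕0⊕0 = 1
s4: b4⊕b5⊕b6⊕b7 = 1⊕1⊕0⊕0 = 0
Syndrome (s4...s1) = 011 → position 3.
Flip bit 3: corrected codeword = 1001100
Data bits at positions 3,5,6,7: 0100

0100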